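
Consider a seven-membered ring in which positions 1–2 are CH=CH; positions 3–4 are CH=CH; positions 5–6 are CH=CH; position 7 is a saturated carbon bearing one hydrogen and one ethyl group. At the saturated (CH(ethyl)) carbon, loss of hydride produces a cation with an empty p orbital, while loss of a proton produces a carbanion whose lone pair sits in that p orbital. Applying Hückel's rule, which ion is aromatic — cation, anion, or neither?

The cation

Both ions have a continuous loop of p orbitals — each ring atom is sp².
Cation: 3 × 2 + 0 = 6 π electrons → 4(1)+2, aromatic.
Anion: 3 × 2 + 2 = 8 π electrons → 4(2), antiaromatic.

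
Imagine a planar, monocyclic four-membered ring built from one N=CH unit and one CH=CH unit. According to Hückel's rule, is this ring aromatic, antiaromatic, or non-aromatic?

Antiaromatic

Every ring atom contributes a p orbital perpendicular to the ring (each doubly-bonded ring atom is sp² with one p-orbital electron; the doubly-bonded nitrogens are pyridine-type — their lone pairs lie in the ring plane, leaving one electron in the p orbital), so the π system is cyclic and fully conjugated.
Counting π electrons: 2 × 2 = 4 from the 2 double-bond units.
4 is a 4n count (n = 1), so the planar conjugated ring is antiaromatic.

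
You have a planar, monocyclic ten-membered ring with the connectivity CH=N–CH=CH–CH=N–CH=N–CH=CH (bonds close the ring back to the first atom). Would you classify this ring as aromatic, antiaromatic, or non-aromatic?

Every ring atom contributes a p orbital perpendicular to the ring (each doubly-bonded ring atom is sp² with one p-orbital electron; each =N– nitrogen is pyridine-type (lone pair in the sp² plane, one electron in the p orbital)), so the π system is cyclic and fully conjugated.
Counting π electrons: 5 × 2 = 10 from the 5 double-bond units.
10 = 4(2) + 2, which satisfies Hückel's 4n+2 rule.

Aromatic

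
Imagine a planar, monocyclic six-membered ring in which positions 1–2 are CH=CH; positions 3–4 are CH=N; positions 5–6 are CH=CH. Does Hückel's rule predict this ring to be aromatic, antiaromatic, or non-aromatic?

Aromatic

The p orbitals form a continuous loop: every atom in a ring double bond is sp² and brings one electron to the p orbital; the doubly-bonded nitrogens are pyridine-type — their lone pairs lie in the ring plane, leaving one electron in the p orbital. The ring is fully conjugated.
π-electron count: 3 × 2 = 6 from the 3 double-bond units.
With 6 π electrons (n = 1), the Hückel 4n+2 condition holds.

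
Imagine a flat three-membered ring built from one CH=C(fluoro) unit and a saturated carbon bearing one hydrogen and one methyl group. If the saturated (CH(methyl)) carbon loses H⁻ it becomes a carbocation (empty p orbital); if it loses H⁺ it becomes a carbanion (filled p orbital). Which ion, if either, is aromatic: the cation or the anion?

Once that carbon is sp², every ring atom has a p orbital and both ions are fully conjugated.
Cation: 1 × 2 + 0 = 2 π electrons → 4(0)+2, aromatic.
Anion: 1 × 2 + 2 = 4 π electrons → 4(1), antiaromatic.

The cation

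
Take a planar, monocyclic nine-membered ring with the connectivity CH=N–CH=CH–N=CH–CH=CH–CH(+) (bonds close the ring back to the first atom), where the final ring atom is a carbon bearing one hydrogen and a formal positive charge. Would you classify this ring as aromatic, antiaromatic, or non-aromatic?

Antiaromatic

The p orbitals form a continuous loop: each doubly-bonded ring atom is sp² with one p-orbital electron; the doubly-bonded nitrogens are pyridine-type — their lone pairs lie in the ring plane, leaving one electron in the p orbital; the carbocation has an empty p orbital. The ring is fully conjugated.
Tallying contributions gives 4 × 2 = 8 from the double-bond units + 0 from the CH(+) atom = 8.
A 4n π count (8, n = 2) in a planar conjugated ring means antiaromatic.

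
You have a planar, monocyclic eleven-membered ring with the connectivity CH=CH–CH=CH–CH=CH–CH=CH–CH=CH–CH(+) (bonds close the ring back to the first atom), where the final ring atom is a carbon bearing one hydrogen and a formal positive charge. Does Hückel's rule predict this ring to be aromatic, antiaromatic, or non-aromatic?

Every ring atom contributes a p orbital perpendicular to the ring (every atom in a ring double bond is sp² and brings one electron to the p orbital; the carbocation has an empty p orbital), so the π system is cyclic and fully conjugated.
π-electron count: 5 × 2 = 10 from the double-bond units + 0 from the CH(+) atom = 10.
Since 10 = 4·2 + 2, the ring meets the 4n+2 criterion.

Aromatic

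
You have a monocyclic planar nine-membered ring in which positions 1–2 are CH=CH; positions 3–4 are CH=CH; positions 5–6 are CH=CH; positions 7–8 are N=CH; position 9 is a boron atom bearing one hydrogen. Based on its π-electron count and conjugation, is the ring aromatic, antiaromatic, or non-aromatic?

Antiaromatic

Check conjugation: each doubly-bonded ring atom is sp² with one p-orbital electron; the doubly-bonded nitrogens are pyridine-type — their lone pairs lie in the ring plane, leaving one electron in the p orbital; the boron has an empty p orbital — every position has a p orbital, so the cyclic π system is continuous.
π-electron count: 4 × 2 = 8 from the double-bond units + 0 from the BH atom = 8.
A 4n π count (8, n = 2) in a planar conjugated ring means antiaromatic.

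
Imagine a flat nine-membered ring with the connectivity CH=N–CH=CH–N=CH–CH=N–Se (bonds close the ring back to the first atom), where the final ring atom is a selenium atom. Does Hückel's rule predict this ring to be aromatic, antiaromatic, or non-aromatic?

All ring atoms are sp² and supply a p orbital to the ring (every atom in a ring double bond is sp² and brings one electron to the p orbital; each =N– nitrogen is pyridine-type (lone pair in the sp² plane, one electron in the p orbital); the selenium donates one lone pair from its p orbital); the conjugation is uninterrupted.
Counting π electrons: 4 × 2 = 8 from the double-bond units + 2 from the Se atom = 10.
10 = 4(2) + 2, which satisfies Hückel's 4n+2 rule.

Aromatic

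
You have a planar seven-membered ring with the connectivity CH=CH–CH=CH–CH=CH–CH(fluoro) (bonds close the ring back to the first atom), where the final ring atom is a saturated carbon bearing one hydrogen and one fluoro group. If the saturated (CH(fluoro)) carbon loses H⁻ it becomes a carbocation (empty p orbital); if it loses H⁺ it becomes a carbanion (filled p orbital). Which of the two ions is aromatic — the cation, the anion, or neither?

The cation

In both ions every ring atom is sp² and contributes a p orbital, so both rings are fully conjugated.
Cation: 3 × 2 + 0 = 6 π electrons → 4(1)+2, aromatic.
Anion: 3 × 2 + 2 = 8 π electrons → 4(2), antiaromatic.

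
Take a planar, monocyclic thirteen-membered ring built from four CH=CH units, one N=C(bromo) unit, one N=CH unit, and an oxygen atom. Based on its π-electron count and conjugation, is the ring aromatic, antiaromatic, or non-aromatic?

All ring atoms are sp² and supply a p orbital to the ring (each doubly-bonded ring atom is sp² with one p-orbital electron; each sp² =N– keeps its lone pair in-plane and puts one electron into the π system; the oxygen donates one lone pair from its p orbital); the conjugation is uninterrupted.
π-electron count: 6 × 2 = 12 from the double-bond units + 2 from the O atom = 14.
That gives a 4n+2 count (14, n = 3).

Aromatic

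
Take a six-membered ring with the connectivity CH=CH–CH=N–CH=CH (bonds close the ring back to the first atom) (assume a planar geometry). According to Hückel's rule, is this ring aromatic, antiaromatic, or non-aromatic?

Aromatic

The p orbitals form a continuous loop: the double-bond atoms are sp², each contributing one p electron; the doubly-bonded nitrogens are pyridine-type — their lone pairs lie in the ring plane, leaving one electron in the p orbital. The ring is fully conjugated.
Tallying contributions gives 3 × 2 = 6 from the 3 double-bond units.
With 6 π electrons (n = 1), the Hückel 4n+2 condition holds.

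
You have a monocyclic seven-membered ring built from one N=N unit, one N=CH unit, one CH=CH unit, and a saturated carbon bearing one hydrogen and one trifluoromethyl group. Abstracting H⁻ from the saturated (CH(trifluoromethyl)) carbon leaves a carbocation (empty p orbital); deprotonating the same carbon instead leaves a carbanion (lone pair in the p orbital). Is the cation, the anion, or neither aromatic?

The cation

Once that carbon is sp², every ring atom has a p orbital and both ions are fully conjugated.
Cation: 3 × 2 + 0 = 6 π electrons → 4(1)+2, aromatic.
Anion: 3 × 2 + 2 = 8 π electrons → 4(2), antiaromatic.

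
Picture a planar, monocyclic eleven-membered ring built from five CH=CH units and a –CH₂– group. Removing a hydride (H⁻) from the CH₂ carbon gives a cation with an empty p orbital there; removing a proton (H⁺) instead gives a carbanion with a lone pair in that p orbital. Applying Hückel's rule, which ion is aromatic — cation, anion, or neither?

Once that carbon is sp², every ring atom has a p orbital and both ions are fully conjugated.
Cation: 5 × 2 + 0 = 10 π electrons → 4(2)+2, aromatic.
Anion: 5 × 2 + 2 = 12 π electrons → 4(3), antiaromatic.

The cation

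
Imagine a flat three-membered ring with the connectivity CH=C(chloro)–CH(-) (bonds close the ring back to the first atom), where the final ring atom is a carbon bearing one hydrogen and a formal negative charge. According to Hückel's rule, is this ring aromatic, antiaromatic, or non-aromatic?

Antiaromatic

Every ring atom contributes a p orbital perpendicular to the ring (the double-bond atoms are sp², each contributing one p electron; the carbanion's lone pair occupies the p orbital), so the π system is cyclic and fully conjugated.
Adding the contributions, 1 × 2 = 2 from the double-bond unit + 2 from the CH(-) atom = 4.
4 is a 4n count (n = 1), so the planar conjugated ring is antiaromatic.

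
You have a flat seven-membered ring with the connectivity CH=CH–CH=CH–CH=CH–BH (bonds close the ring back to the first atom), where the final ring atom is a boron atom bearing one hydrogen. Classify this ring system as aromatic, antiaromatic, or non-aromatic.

Aromatic

Check conjugation: each doubly-bonded ring atom is sp² with one p-orbital electron; the boron has an empty p orbital — every position has a p orbital, so the cyclic π system is continuous.
Tallying contributions gives 3 × 2 = 6 from the double-bond units + 0 from the BH atom = 6.
6 = 4(1) + 2, which satisfies Hückel's 4n+2 rule.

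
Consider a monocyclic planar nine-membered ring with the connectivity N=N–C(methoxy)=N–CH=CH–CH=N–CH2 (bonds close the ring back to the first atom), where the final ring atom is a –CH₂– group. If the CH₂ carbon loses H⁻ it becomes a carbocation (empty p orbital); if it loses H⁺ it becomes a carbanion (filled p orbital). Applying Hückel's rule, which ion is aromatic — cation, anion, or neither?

The anion

In either ion the ring is fully conjugated: every atom, including the new sp² carbon, supplies a p orbital.
Cation: 4 × 2 + 0 = 8 π electrons → 4(2), antiaromatic.
Anion: 4 × 2 + 2 = 10 π electrons → 4(2)+2, aromatic.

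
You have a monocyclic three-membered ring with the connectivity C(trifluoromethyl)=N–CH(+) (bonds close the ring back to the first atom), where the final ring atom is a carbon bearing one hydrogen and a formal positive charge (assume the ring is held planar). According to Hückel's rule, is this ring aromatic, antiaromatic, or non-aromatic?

Check conjugation: every atom in a ring double bond is sp² and brings one electron to the p orbital; the doubly-bonded nitrogens are pyridine-type — their lone pairs lie in the ring plane, leaving one electron in the p orbital; the carbocation has an empty p orbital — every position has a p orbital, so the cyclic π system is continuous.
π-electron count: 1 × 2 = 2 from the double-bond unit + 0 from the CH(+) atom = 2.
With 2 π electrons (n = 0), the Hückel 4n+2 condition holds.

Aromatic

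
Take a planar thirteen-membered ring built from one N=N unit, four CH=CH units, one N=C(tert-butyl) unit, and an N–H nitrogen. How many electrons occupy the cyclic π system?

All ring atoms are sp² and supply a p orbital to the ring (each doubly-bonded ring atom is sp² with one p-orbital electron; each sp² =N– keeps its lone pair in-plane and puts one electron into the π system; the pyrrole-type nitrogen donates its lone pair from the p orbital); the conjugation is uninterrupted.
Adding the contributions, 6 × 2 = 12 from the double-bond units + 2 from the NH atom = 14.

14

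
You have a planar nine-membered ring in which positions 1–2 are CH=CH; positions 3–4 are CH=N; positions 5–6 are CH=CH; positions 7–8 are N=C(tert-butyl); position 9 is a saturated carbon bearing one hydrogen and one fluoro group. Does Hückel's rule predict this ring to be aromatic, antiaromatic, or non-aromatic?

Non-aromatic

Because that saturated carbon is sp³ and has no p orbital in the ring π system at the CH(fluoro) position, the π system cannot extend all the way around the ring.
Hückel's rule only applies to fully conjugated rings, so this one is simply non-aromatic.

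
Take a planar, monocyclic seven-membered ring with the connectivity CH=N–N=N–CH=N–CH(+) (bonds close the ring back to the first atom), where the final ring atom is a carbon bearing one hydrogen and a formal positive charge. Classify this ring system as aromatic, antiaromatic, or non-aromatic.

The p orbitals form a continuous loop: each doubly-bonded ring atom is sp² with one p-orbital electron; the doubly-bonded nitrogens are pyridine-type — their lone pairs lie in the ring plane, leaving one electron in the p orbital; the carbocation has an empty p orbital. The ring is fully conjugated.
Adding the contributions, 3 × 2 = 6 from the double-bond units + 0 from the CH(+) atom = 6.
Since 6 = 4·1 + 2, the ring meets the 4n+2 criterion.

Aromatic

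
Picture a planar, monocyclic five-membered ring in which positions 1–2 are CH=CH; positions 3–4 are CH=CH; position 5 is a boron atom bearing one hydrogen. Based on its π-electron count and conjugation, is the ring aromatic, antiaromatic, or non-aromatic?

The p orbitals form a continuous loop: every atom in a ring double bond is sp² and brings one electron to the p orbital; the boron has an empty p orbital. The ring is fully conjugated.
Counting π electrons: 2 × 2 = 4 from the double-bond units + 0 from the BH atom = 4.
With 4 = 4·1 π electrons, Hückel's rule classifies the planar ring as antiaromatic.
(The species described is borole.)

Antiaromatic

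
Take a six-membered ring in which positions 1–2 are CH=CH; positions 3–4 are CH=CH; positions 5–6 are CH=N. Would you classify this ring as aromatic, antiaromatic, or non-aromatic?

Aromatic

Check conjugation: each doubly-bonded ring atom is sp² with one p-orbital electron; each sp² =N– keeps its lone pair in-plane and puts one electron into the π system — every position has a p orbital, so the cyclic π system is continuous.
Tallying contributions gives 3 × 2 = 6 from the 3 double-bond units.
6 = 4(1) + 2, which satisfies Hückel's 4n+2 rule.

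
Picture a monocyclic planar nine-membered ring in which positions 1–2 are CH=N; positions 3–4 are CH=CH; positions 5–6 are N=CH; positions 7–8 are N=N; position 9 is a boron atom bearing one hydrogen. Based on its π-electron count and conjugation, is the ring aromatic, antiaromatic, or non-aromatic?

Antiaromatic

Every ring atom contributes a p orbital perpendicular to the ring (the double-bond atoms are sp², each contributing one p electron; the doubly-bonded nitrogens are pyridine-type — their lone pairs lie in the ring plane, leaving one electron in the p orbital; the boron has an empty p orbital), so the π system is cyclic and fully conjugated.
Counting π electrons: 4 × 2 = 8 from the double-bond units + 0 from the BH atom = 8.
8 is a 4n count (n = 2), so the planar conjugated ring is antiaromatic.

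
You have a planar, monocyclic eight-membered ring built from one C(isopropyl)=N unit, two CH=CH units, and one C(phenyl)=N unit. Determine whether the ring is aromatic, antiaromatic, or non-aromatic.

Antiaromatic

Check conjugation: every atom in a ring double bond is sp² and brings one electron to the p orbital; the doubly-bonded nitrogens are pyridine-type — their lone pairs lie in the ring plane, leaving one electron in the p orbital — every position has a p orbital, so the cyclic π system is continuous.
Adding the contributions, 4 × 2 = 8 from the 4 double-bond units.
8 = 4(2); a planar, fully conjugated 4n system is antiaromatic.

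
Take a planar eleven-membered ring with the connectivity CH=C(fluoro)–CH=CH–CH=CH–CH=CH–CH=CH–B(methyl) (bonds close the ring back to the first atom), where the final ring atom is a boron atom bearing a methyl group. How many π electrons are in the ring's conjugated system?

10

Check conjugation: the double-bond atoms are sp², each contributing one p electron; the boron has an empty p orbital — every position has a p orbital, so the cyclic π system is continuous.
π-electron count: 5 × 2 = 10 from the double-bond units + 0 from the B(methyl) atom = 10.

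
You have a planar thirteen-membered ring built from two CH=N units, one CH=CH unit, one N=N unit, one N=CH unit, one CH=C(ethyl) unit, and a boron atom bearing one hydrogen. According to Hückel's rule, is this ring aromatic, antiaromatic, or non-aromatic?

Antiaromatic

Every ring atom contributes a p orbital perpendicular to the ring (the double-bond atoms are sp², each contributing one p electron; each =N– nitrogen is pyridine-type (lone pair in the sp² plane, one electron in the p orbital); the boron has an empty p orbital), so the π system is cyclic and fully conjugated.
Tallying contributions gives 6 × 2 = 12 from the double-bond units + 0 from the BH atom = 12.
12 = 4(3); a planar, fully conjugated 4n system is antiaromatic.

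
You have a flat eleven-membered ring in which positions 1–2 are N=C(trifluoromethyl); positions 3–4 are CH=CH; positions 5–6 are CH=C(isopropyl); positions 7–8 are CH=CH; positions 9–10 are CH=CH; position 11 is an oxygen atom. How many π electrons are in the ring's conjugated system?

12

All ring atoms are sp² and supply a p orbital to the ring (the double-bond atoms are sp², each contributing one p electron; each sp² =N– keeps its lone pair in-plane and puts one electron into the π system; the oxygen donates one lone pair from its p orbital); the conjugation is uninterrupted.
Counting π electrons: 5 × 2 = 10 from the double-bond units + 2 from the O atom = 12.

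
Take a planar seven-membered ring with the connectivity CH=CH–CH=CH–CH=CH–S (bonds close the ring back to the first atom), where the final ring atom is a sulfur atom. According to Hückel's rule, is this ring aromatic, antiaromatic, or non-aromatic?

The p orbitals form a continuous loop: every atom in a ring double bond is sp² and brings one electron to the p orbital; the sulfur donates one lone pair from its p orbital. The ring is fully conjugated.
Tallying contributions gives 3 × 2 = 6 from the double-bond units + 2 from the S atom = 8.
A 4n π count (8, n = 2) in a planar conjugated ring means antiaromatic.

Antiaromatic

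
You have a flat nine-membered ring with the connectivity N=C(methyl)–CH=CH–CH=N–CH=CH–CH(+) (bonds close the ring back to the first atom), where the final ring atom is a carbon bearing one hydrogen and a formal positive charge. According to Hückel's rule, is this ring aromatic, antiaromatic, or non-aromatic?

The p orbitals form a continuous loop: each doubly-bonded ring atom is sp² with one p-orbital electron; each sp² =N– keeps its lone pair in-plane and puts one electron into the π system; the carbocation has an empty p orbital. The ring is fully conjugated.
π-electron count: 4 × 2 = 8 from the double-bond units + 0 from the CH(+) atom = 8.
8 = 4(2); a planar, fully conjugated 4n system is antiaromatic.

Antiaromatic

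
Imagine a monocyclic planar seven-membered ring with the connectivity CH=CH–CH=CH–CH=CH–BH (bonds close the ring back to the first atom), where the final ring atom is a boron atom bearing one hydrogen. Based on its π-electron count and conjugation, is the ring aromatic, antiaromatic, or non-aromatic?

Check conjugation: the double-bond atoms are sp², each contributing one p electron; the boron has an empty p orbital — every position has a p orbital, so the cyclic π system is continuous.
Counting π electrons: 3 × 2 = 6 from the double-bond units + 0 from the BH atom = 6.
That gives a 4n+2 count (6, n = 1).

Aromatic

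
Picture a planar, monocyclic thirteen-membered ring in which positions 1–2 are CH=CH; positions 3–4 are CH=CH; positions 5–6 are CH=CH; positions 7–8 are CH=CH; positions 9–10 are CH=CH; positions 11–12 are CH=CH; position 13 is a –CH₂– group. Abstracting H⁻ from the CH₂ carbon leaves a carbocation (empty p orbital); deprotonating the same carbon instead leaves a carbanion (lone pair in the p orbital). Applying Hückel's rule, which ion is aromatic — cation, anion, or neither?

The anion

In either ion the ring is fully conjugated: every atom, including the new sp² carbon, supplies a p orbital.
Cation: 6 × 2 + 0 = 12 π electrons → 4(3), antiaromatic.
Anion: 6 × 2 + 2 = 14 π electrons → 4(3)+2, aromatic.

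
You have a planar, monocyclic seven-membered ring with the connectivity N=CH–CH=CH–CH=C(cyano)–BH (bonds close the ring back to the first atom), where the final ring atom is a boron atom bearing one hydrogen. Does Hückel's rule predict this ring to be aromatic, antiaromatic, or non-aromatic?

The p orbitals form a continuous loop: every atom in a ring double bond is sp² and brings one electron to the p orbital; each sp² =N– keeps its lone pair in-plane and puts one electron into the π system; the boron has an empty p orbital. The ring is fully conjugated.
Tallying contributions gives 3 × 2 = 6 from the double-bond units + 0 from the BH atom = 6.
6 = 4(1) + 2, which satisfies Hückel's 4n+2 rule.

Aromatic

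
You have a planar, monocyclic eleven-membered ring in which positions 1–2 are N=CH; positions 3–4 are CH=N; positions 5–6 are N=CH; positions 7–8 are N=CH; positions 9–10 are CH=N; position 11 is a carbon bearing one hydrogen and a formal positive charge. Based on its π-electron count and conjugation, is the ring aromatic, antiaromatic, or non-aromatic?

The p orbitals form a continuous loop: each doubly-bonded ring atom is sp² with one p-orbital electron; each sp² =N– keeps its lone pair in-plane and puts one electron into the π system; the carbocation has an empty p orbital. The ring is fully conjugated.
Counting π electrons: 5 × 2 = 10 from the double-bond units + 0 from the CH(+) atom = 10.
That gives a 4n+2 count (10, n = 2).

Aromatic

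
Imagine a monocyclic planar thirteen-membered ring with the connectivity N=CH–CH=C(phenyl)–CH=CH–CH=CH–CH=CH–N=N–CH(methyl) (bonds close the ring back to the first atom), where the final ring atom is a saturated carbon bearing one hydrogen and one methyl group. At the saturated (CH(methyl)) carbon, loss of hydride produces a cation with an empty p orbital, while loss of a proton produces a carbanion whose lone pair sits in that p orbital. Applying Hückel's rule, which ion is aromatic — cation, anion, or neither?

The anion

Both ions have a continuous loop of p orbitals — each ring atom is sp².
Cation: 6 × 2 + 0 = 12 π electrons → 4(3), antiaromatic.
Anion: 6 × 2 + 2 = 14 π electrons → 4(3)+2, aromatic.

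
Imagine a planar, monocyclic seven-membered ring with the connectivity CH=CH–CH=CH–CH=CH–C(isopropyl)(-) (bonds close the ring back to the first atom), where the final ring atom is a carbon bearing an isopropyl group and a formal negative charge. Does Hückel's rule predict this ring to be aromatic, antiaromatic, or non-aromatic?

Check conjugation: the double-bond atoms are sp², each contributing one p electron; the carbanion's lone pair occupies the p orbital — every position has a p orbital, so the cyclic π system is continuous.
π-electron count: 3 × 2 = 6 from the double-bond units + 2 from the C(isopropyl)(-) atom = 8.
8 is a 4n count (n = 2), so the planar conjugated ring is antiaromatic.

Antiaromatic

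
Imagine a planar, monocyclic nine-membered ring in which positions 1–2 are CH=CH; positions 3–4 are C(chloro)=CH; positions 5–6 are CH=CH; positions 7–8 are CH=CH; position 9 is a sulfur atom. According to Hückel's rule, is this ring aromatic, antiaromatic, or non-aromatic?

Every ring atom contributes a p orbital perpendicular to the ring (every atom in a ring double bond is sp² and brings one electron to the p orbital; the sulfur donates one lone pair from its p orbital), so the π system is cyclic and fully conjugated.
Tallying contributions gives 4 × 2 = 8 from the double-bond units + 2 from the S atom = 10.
10 = 4(2) + 2, which satisfies Hückel's 4n+2 rule.

Aromatic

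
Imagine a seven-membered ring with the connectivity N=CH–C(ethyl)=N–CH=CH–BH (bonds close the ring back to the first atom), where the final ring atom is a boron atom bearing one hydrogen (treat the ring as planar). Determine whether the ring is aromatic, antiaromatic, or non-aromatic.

The p orbitals form a continuous loop: the double-bond atoms are sp², each contributing one p electron; each =N– nitrogen is pyridine-type (lone pair in the sp² plane, one electron in the p orbital); the boron has an empty p orbital. The ring is fully conjugated.
Adding the contributions, 3 × 2 = 6 from the double-bond units + 0 from the BH atom = 6.
6 = 4(1) + 2, which satisfies Hückel's 4n+2 rule.

Aromatic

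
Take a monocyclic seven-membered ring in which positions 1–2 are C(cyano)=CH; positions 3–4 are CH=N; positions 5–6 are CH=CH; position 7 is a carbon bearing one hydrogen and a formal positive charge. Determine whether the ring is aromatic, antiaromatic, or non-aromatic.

Aromatic

All ring atoms are sp² and supply a p orbital to the ring (the double-bond atoms are sp², each contributing one p electron; each sp² =N– keeps its lone pair in-plane and puts one electron into the π system; the carbocation has an empty p orbital); the conjugation is uninterrupted.
Adding the contributions, 3 × 2 = 6 from the double-bond units + 0 from the CH(+) atom = 6.
That gives a 4n+2 count (6, n = 1).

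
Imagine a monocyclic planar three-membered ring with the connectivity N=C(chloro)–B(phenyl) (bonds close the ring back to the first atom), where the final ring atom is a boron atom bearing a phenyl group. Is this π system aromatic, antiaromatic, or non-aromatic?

Check conjugation: each doubly-bonded ring atom is sp² with one p-orbital electron; each =N– nitrogen is pyridine-type (lone pair in the sp² plane, one electron in the p orbital); the boron has an empty p orbital — every position has a p orbital, so the cyclic π system is continuous.
Tallying contributions gives 1 × 2 = 2 from the double-bond unit + 0 from the B(phenyl) atom = 2.
Since 2 = 4·0 + 2, the ring meets the 4n+2 criterion.

Aromatic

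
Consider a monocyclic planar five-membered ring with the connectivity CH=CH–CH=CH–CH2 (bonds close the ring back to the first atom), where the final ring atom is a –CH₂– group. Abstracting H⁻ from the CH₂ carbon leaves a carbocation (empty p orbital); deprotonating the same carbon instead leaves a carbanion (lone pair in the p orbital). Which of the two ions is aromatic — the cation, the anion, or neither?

Both ions have a continuous loop of p orbitals — each ring atom is sp².
Cation: 2 × 2 + 0 = 4 π electrons → 4(1), antiaromatic.
Anion: 2 × 2 + 2 = 6 π electrons → 4(1)+2, aromatic.

The anion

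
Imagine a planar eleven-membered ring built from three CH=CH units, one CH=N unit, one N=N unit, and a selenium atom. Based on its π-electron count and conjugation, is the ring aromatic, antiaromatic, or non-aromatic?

Antiaromatic

Every ring atom contributes a p orbital perpendicular to the ring (every atom in a ring double bond is sp² and brings one electron to the p orbital; the doubly-bonded nitrogens are pyridine-type — their lone pairs lie in the ring plane, leaving one electron in the p orbital; the selenium donates one lone pair from its p orbital), so the π system is cyclic and fully conjugated.
Counting π electrons: 5 × 2 = 10 from the double-bond units + 2 from the Se atom = 12.
With 12 = 4·3 π electrons, Hückel's rule classifies the planar ring as antiaromatic.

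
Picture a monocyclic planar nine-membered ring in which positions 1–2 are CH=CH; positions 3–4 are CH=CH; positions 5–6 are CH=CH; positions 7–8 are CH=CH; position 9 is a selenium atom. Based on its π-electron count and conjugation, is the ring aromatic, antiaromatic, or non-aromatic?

Aromatic

The p orbitals form a continuous loop: each doubly-bonded ring atom is sp² with one p-orbital electron; the selenium donates one lone pair from its p orbital. The ring is fully conjugated.
Counting π electrons: 4 × 2 = 8 from the double-bond units + 2 from the Se atom = 10.
That gives a 4n+2 count (10, n = 2).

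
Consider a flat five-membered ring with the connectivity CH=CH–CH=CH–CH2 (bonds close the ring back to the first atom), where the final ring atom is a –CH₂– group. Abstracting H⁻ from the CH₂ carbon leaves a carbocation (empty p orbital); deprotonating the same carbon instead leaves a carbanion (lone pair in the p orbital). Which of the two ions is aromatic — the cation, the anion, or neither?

In either ion the ring is fully conjugated: every atom, including the new sp² carbon, supplies a p orbital.
Cation: 2 × 2 + 0 = 4 π electrons → 4(1), antiaromatic.
Anion: 2 × 2 + 2 = 6 π electrons → 4(1)+2, aromatic.

The anion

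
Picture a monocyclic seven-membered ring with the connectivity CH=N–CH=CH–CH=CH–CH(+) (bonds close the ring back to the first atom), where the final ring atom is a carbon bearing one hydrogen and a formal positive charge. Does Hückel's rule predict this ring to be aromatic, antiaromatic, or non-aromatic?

Aromatic

Check conjugation: every atom in a ring double bond is sp² and brings one electron to the p orbital; the doubly-bonded nitrogens are pyridine-type — their lone pairs lie in the ring plane, leaving one electron in the p orbital; the carbocation has an empty p orbital — every position has a p orbital, so the cyclic π system is continuous.
Tallying contributions gives 3 × 2 = 6 from the double-bond units + 0 from the CH(+) atom = 6.
6 = 4(1) + 2, which satisfies Hückel's 4n+2 rule.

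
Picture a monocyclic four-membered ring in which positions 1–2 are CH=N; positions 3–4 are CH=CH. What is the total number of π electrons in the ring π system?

4

The p orbitals form a continuous loop: every atom in a ring double bond is sp² and brings one electron to the p orbital; each =N– nitrogen is pyridine-type (lone pair in the sp² plane, one electron in the p orbital). The ring is fully conjugated.
π-electron count: 2 × 2 = 4 from the 2 double-bond units.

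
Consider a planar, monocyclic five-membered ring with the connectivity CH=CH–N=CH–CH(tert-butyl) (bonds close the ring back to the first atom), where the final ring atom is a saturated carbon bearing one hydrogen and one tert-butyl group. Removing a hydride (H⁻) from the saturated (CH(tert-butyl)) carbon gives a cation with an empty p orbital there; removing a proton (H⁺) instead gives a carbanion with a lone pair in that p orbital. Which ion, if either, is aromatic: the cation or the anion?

In both ions every ring atom is sp² and contributes a p orbital, so both rings are fully conjugated.
Cation: 2 × 2 + 0 = 4 π electrons → 4(1), antiaromatic.
Anion: 2 × 2 + 2 = 6 π electrons → 4(1)+2, aromatic.

The anion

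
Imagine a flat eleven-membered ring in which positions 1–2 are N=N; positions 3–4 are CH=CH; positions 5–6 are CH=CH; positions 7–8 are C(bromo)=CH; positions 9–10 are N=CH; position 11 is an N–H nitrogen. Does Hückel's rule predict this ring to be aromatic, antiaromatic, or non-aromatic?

Antiaromatic

All ring atoms are sp² and supply a p orbital to the ring (each doubly-bonded ring atom is sp² with one p-orbital electron; each sp² =N– keeps its lone pair in-plane and puts one electron into the π system; the pyrrole-type nitrogen donates its lone pair from the p orbital); the conjugation is uninterrupted.
Adding the contributions, 5 × 2 = 10 from the double-bond units + 2 from the NH atom = 12.
With 12 = 4·3 π electrons, Hückel's rule classifies the planar ring as antiaromatic.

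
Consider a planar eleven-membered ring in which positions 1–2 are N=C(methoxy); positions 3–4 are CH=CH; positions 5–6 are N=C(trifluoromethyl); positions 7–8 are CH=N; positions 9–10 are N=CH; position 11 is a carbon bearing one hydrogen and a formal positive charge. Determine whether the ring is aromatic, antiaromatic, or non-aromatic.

Aromatic

Check conjugation: each doubly-bonded ring atom is sp² with one p-orbital electron; each sp² =N– keeps its lone pair in-plane and puts one electron into the π system; the carbocation has an empty p orbital — every position has a p orbital, so the cyclic π system is continuous.
Counting π electrons: 5 × 2 = 10 from the double-bond units + 0 from the CH(+) atom = 10.
With 10 π electrons (n = 2), the Hückel 4n+2 condition holds.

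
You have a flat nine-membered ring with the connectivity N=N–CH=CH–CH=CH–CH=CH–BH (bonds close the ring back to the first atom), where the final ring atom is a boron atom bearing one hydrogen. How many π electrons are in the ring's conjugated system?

Check conjugation: each doubly-bonded ring atom is sp² with one p-orbital electron; each sp² =N– keeps its lone pair in-plane and puts one electron into the π system; the boron has an empty p orbital — every position has a p orbital, so the cyclic π system is continuous.
Counting π electrons: 4 × 2 = 8 from the double-bond units + 0 from the BH atom = 8.

8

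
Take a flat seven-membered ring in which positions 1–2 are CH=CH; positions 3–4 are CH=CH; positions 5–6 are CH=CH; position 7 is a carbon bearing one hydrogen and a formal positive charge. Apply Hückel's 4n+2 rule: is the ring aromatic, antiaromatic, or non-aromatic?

Check conjugation: the double-bond atoms are sp², each contributing one p electron; the carbocation has an empty p orbital — every position has a p orbital, so the cyclic π system is continuous.
Counting π electrons: 3 × 2 = 6 from the double-bond units + 0 from the CH(+) atom = 6.
With 6 π electrons (n = 1), the Hückel 4n+2 condition holds.

Aromatic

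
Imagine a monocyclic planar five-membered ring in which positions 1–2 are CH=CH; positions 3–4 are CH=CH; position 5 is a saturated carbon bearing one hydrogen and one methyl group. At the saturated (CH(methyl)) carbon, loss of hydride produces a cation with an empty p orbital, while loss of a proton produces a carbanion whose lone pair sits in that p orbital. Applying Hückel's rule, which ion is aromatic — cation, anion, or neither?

Both ions have a continuous loop of p orbitals — each ring atom is sp².
Cation: 2 × 2 + 0 = 4 π electrons → 4(1), antiaromatic.
Anion: 2 × 2 + 2 = 6 π electrons → 4(1)+2, aromatic.

The anion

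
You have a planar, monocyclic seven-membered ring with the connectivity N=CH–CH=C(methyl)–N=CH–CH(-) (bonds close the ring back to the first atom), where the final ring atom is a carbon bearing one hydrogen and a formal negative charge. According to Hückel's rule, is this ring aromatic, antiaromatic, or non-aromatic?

Antiaromatic

Check conjugation: the double-bond atoms are sp², each contributing one p electron; each sp² =N– keeps its lone pair in-plane and puts one electron into the π system; the carbanion's lone pair occupies the p orbital — every position has a p orbital, so the cyclic π system is continuous.
π-electron count: 3 × 2 = 6 from the double-bond units + 2 from the CH(-) atom = 8.
With 8 = 4·2 π electrons, Hückel's rule classifies the planar ring as antiaromatic.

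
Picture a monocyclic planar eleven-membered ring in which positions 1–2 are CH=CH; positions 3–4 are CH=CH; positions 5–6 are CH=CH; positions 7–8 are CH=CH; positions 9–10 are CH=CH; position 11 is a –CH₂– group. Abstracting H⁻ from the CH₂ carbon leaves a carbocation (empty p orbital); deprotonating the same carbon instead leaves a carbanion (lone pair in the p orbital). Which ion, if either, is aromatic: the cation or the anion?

The cation

Once that carbon is sp², every ring atom has a p orbital and both ions are fully conjugated.
Cation: 5 × 2 + 0 = 10 π electrons → 4(2)+2, aromatic.
Anion: 5 × 2 + 2 = 12 π electrons → 4(3), antiaromatic.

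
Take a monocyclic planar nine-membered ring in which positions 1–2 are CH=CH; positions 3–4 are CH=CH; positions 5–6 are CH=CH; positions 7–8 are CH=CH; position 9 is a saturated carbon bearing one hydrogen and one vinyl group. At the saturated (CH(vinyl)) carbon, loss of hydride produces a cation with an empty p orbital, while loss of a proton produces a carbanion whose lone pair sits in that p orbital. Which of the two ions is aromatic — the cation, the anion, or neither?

Once that carbon is sp², every ring atom has a p orbital and both ions are fully conjugated.
Cation: 4 × 2 + 0 = 8 π electrons → 4(2), antiaromatic.
Anion: 4 × 2 + 2 = 10 π electrons → 4(2)+2, aromatic.

The anion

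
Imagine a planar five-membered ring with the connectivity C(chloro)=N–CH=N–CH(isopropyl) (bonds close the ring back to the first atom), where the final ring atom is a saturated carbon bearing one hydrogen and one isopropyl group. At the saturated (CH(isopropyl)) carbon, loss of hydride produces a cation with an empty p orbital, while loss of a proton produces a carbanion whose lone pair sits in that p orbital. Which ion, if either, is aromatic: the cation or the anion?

The anion

Both ions have a continuous loop of p orbitals — each ring atom is sp².
Cation: 2 × 2 + 0 = 4 π electrons → 4(1), antiaromatic.
Anion: 2 × 2 + 2 = 6 π electrons → 4(1)+2, aromatic.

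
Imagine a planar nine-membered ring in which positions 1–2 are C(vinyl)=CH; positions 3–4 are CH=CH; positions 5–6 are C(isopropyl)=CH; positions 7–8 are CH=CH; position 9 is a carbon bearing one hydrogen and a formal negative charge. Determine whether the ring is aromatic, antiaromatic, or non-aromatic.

Every ring atom contributes a p orbital perpendicular to the ring (the double-bond atoms are sp², each contributing one p electron; the carbanion's lone pair occupies the p orbital), so the π system is cyclic and fully conjugated.
Counting π electrons: 4 × 2 = 8 from the double-bond units + 2 from the CH(-) atom = 10.
10 = 4(2) + 2, which satisfies Hückel's 4n+2 rule.

Aromatic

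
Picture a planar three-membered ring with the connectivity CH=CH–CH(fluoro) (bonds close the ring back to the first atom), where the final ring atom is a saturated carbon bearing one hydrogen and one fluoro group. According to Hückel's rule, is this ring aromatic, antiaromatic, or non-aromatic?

The CH(fluoro) carbon is saturated: that saturated carbon is sp³ and has no p orbital in the ring π system. Conjugation is not continuous around the ring.
Without a continuous loop of overlapping p orbitals the Hückel electron count never comes into play.

Non-aromatic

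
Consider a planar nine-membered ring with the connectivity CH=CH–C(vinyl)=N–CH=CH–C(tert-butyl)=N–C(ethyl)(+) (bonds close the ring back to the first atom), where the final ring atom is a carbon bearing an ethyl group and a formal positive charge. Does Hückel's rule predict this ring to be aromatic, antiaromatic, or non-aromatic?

Antiaromatic

Every ring atom contributes a p orbital perpendicular to the ring (each doubly-bonded ring atom is sp² with one p-orbital electron; the doubly-bonded nitrogens are pyridine-type — their lone pairs lie in the ring plane, leaving one electron in the p orbital; the carbocation has an empty p orbital), so the π system is cyclic and fully conjugated.
π-electron count: 4 × 2 = 8 from the double-bond units + 0 from the C(ethyl)(+) atom = 8.
8 = 4(2); a planar, fully conjugated 4n system is antiaromatic.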